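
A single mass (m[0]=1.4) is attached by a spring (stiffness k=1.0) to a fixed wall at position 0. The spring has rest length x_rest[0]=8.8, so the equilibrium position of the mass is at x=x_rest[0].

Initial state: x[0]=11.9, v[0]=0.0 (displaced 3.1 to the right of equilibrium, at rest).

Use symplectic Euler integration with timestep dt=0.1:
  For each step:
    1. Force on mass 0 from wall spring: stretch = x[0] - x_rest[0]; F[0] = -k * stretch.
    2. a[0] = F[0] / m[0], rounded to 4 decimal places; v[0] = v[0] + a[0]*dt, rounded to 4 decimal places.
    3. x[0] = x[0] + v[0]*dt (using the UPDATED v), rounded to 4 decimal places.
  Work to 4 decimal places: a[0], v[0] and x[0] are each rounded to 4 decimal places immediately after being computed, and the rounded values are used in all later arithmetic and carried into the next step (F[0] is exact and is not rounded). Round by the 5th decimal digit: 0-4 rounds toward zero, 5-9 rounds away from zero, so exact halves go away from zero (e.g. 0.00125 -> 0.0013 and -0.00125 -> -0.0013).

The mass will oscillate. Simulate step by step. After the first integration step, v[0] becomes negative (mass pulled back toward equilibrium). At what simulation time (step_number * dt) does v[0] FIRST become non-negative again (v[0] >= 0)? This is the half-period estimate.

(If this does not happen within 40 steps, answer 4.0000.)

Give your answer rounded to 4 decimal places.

Step 0: x=[11.9000] v=[0.0000]
Step 1: x=[11.8779] v=[-0.2214]
Step 2: x=[11.8338] v=[-0.4413]
Step 3: x=[11.7680] v=[-0.6580]
Step 4: x=[11.6810] v=[-0.8700]
Step 5: x=[11.5734] v=[-1.0758]
Step 6: x=[11.4460] v=[-1.2739]
Step 7: x=[11.2997] v=[-1.4629]
Step 8: x=[11.1356] v=[-1.6415]
Step 9: x=[10.9548] v=[-1.8083]
Step 10: x=[10.7586] v=[-1.9622]
Step 11: x=[10.5484] v=[-2.1021]
Step 12: x=[10.3257] v=[-2.2270]
Step 13: x=[10.0921] v=[-2.3360]
Step 14: x=[9.8493] v=[-2.4283]
Step 15: x=[9.5990] v=[-2.5033]
Step 16: x=[9.3430] v=[-2.5604]
Step 17: x=[9.0831] v=[-2.5992]
Step 18: x=[8.8212] v=[-2.6194]
Step 19: x=[8.5591] v=[-2.6209]
Step 20: x=[8.2987] v=[-2.6037]
Step 21: x=[8.0419] v=[-2.5679]
Step 22: x=[7.7905] v=[-2.5138]
Step 23: x=[7.5463] v=[-2.4417]
Step 24: x=[7.3111] v=[-2.3522]
Step 25: x=[7.0865] v=[-2.2459]
Step 26: x=[6.8742] v=[-2.1235]
Step 27: x=[6.6756] v=[-1.9859]
Step 28: x=[6.4922] v=[-1.8342]
Step 29: x=[6.3253] v=[-1.6694]
Step 30: x=[6.1760] v=[-1.4926]
Step 31: x=[6.0455] v=[-1.3052]
Step 32: x=[5.9347] v=[-1.1085]
Step 33: x=[5.8443] v=[-0.9038]
Step 34: x=[5.7750] v=[-0.6927]
Step 35: x=[5.7273] v=[-0.4766]
Step 36: x=[5.7016] v=[-0.2571]
Step 37: x=[5.6980] v=[-0.0358]
Step 38: x=[5.7166] v=[0.1858]
First v>=0 after going negative at step 38, time=3.8000

Answer: 3.8000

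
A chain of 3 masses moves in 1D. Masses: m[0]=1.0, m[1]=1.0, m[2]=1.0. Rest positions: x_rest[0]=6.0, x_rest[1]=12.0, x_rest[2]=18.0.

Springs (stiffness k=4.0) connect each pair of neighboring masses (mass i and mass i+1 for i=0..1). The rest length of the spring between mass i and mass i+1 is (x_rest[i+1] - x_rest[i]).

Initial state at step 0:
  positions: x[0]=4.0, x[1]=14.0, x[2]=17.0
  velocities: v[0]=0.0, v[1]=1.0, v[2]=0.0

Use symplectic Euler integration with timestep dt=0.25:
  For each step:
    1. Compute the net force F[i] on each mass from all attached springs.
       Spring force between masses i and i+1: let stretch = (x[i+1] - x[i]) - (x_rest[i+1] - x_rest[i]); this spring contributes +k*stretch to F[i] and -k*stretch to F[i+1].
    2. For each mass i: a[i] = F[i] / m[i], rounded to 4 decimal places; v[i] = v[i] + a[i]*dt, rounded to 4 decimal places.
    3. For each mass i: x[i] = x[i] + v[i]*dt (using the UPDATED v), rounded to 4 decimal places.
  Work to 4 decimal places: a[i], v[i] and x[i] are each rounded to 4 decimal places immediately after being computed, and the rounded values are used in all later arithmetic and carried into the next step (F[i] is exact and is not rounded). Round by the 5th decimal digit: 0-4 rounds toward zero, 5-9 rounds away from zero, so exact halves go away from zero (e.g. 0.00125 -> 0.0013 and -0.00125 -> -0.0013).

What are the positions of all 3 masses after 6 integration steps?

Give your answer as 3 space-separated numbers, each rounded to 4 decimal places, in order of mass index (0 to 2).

Answer: 5.6031 14.3162 16.5809

Derivation:
Step 0: x=[4.0000 14.0000 17.0000] v=[0.0000 1.0000 0.0000]
Step 1: x=[5.0000 12.5000 17.7500] v=[4.0000 -6.0000 3.0000]
Step 2: x=[6.3750 10.4375 18.6875] v=[5.5000 -8.2500 3.7500]
Step 3: x=[7.2656 9.4219 19.0625] v=[3.5625 -4.0625 1.5000]
Step 4: x=[7.1953 10.2774 18.5274] v=[-0.2812 3.4218 -2.1406]
Step 5: x=[6.3955 12.4248 17.4298] v=[-3.1991 8.5897 -4.3906]
Step 6: x=[5.6031 14.3162 16.5809] v=[-3.1698 7.5654 -3.3956]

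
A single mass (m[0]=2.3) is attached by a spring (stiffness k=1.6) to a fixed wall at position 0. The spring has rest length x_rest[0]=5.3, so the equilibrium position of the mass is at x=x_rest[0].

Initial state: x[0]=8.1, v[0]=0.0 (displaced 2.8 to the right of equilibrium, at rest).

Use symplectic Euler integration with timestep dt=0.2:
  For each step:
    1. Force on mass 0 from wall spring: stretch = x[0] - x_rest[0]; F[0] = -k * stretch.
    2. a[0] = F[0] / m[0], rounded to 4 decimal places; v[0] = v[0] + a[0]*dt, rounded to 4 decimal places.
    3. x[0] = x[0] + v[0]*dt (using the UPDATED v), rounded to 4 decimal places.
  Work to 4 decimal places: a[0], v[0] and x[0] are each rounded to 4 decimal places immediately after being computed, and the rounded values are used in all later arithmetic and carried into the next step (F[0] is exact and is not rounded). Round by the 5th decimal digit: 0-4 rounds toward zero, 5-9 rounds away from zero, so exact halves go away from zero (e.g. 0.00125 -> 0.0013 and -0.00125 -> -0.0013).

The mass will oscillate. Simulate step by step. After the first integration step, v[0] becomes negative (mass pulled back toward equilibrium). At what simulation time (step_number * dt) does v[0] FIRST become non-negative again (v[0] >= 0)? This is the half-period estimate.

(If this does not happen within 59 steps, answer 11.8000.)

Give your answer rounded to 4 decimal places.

Answer: 3.8000

Derivation:
Step 0: x=[8.1000] v=[0.0000]
Step 1: x=[8.0221] v=[-0.3896]
Step 2: x=[7.8684] v=[-0.7683]
Step 3: x=[7.6433] v=[-1.1256]
Step 4: x=[7.3530] v=[-1.4516]
Step 5: x=[7.0056] v=[-1.7372]
Step 6: x=[6.6107] v=[-1.9745]
Step 7: x=[6.1793] v=[-2.1569]
Step 8: x=[5.7235] v=[-2.2792]
Step 9: x=[5.2559] v=[-2.3381]
Step 10: x=[4.7895] v=[-2.3320]
Step 11: x=[4.3373] v=[-2.2610]
Step 12: x=[3.9119] v=[-2.1271]
Step 13: x=[3.5251] v=[-1.9340]
Step 14: x=[3.1877] v=[-1.6871]
Step 15: x=[2.9091] v=[-1.3932]
Step 16: x=[2.6970] v=[-1.0606]
Step 17: x=[2.5573] v=[-0.6984]
Step 18: x=[2.4939] v=[-0.3168]
Step 19: x=[2.5086] v=[0.0736]
First v>=0 after going negative at step 19, time=3.8000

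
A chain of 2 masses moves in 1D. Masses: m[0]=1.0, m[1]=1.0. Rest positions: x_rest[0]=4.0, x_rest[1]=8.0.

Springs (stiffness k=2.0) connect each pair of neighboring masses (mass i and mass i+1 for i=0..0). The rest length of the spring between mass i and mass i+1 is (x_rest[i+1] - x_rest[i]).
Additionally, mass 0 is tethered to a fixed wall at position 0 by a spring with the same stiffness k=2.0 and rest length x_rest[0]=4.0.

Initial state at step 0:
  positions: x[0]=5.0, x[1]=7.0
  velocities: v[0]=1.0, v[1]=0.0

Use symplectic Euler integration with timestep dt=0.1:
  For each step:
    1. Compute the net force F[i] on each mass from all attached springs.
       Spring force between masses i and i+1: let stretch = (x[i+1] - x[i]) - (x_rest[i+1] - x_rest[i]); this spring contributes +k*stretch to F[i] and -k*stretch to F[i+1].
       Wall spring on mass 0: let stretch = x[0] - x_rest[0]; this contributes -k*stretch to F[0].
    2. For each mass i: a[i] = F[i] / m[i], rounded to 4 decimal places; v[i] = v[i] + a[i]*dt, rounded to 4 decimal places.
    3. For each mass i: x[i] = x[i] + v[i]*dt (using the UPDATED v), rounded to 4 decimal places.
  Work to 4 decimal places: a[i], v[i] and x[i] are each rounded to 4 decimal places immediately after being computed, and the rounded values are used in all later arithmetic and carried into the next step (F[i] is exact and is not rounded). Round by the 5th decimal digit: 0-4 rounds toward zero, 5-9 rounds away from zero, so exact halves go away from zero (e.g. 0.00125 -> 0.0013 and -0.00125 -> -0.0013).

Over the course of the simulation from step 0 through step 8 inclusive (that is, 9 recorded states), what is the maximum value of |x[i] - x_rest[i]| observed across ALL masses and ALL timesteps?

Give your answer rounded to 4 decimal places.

Answer: 1.0400

Derivation:
Step 0: x=[5.0000 7.0000] v=[1.0000 0.0000]
Step 1: x=[5.0400 7.0400] v=[0.4000 0.4000]
Step 2: x=[5.0192 7.1200] v=[-0.2080 0.8000]
Step 3: x=[4.9400 7.2380] v=[-0.7917 1.1798]
Step 4: x=[4.8080 7.3900] v=[-1.3201 1.5202]
Step 5: x=[4.6315 7.5704] v=[-1.7653 1.8038]
Step 6: x=[4.4211 7.7720] v=[-2.1038 2.0160]
Step 7: x=[4.1893 7.9866] v=[-2.3178 2.1458]
Step 8: x=[3.9497 8.2052] v=[-2.3962 2.1863]
Max displacement = 1.0400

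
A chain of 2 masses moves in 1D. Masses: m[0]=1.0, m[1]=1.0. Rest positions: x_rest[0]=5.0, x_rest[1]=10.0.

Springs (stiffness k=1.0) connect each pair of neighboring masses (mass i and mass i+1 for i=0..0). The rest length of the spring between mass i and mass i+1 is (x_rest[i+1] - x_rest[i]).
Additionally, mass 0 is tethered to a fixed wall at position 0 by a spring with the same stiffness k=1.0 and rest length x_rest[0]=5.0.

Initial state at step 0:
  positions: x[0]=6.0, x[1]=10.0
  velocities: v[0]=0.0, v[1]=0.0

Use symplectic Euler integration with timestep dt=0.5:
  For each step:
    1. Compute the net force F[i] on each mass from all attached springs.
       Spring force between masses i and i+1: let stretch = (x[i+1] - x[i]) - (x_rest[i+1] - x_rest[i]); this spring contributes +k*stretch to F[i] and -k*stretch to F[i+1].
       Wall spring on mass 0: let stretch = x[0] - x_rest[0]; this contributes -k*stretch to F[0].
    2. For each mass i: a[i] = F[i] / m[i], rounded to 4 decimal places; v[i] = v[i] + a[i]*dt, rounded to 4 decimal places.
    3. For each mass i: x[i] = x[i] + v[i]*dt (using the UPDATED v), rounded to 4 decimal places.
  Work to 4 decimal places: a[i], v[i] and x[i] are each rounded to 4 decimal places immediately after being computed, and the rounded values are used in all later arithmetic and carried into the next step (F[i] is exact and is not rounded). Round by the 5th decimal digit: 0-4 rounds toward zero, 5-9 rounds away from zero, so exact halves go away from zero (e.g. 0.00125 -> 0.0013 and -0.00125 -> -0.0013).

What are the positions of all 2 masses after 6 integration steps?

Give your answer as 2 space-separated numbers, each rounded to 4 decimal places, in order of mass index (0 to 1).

Answer: 5.3900 9.4893

Derivation:
Step 0: x=[6.0000 10.0000] v=[0.0000 0.0000]
Step 1: x=[5.5000 10.2500] v=[-1.0000 0.5000]
Step 2: x=[4.8125 10.5625] v=[-1.3750 0.6250]
Step 3: x=[4.3594 10.6875] v=[-0.9063 0.2500]
Step 4: x=[4.3985 10.4805] v=[0.0781 -0.4141]
Step 5: x=[4.8585 10.0030] v=[0.9199 -0.9551]
Step 6: x=[5.3900 9.4893] v=[1.0629 -1.0274]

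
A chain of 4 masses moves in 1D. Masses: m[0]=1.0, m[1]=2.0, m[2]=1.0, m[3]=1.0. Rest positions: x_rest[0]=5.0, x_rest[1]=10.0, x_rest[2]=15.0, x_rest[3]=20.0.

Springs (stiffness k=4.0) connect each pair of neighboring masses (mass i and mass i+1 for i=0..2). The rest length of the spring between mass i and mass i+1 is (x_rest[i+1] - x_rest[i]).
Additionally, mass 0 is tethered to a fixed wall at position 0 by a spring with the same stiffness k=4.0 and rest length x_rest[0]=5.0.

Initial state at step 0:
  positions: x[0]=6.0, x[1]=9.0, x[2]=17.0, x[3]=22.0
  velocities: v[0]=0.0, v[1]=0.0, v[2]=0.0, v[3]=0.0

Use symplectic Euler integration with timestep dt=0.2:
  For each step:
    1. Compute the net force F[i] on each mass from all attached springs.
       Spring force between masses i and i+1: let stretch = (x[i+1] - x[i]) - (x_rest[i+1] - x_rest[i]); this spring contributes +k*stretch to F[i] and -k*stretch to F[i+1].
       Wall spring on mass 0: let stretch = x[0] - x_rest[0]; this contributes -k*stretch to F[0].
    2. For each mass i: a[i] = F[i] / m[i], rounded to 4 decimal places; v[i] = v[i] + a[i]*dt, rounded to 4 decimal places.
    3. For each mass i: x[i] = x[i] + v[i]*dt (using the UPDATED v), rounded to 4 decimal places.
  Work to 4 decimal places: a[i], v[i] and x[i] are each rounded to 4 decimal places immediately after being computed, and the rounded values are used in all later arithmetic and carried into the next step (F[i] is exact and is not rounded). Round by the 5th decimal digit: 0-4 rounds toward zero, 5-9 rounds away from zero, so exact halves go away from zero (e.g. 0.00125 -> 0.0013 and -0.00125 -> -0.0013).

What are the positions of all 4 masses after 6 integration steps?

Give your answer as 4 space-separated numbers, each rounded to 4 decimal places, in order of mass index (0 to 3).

Answer: 4.9776 11.3572 15.3828 19.6148

Derivation:
Step 0: x=[6.0000 9.0000 17.0000 22.0000] v=[0.0000 0.0000 0.0000 0.0000]
Step 1: x=[5.5200 9.4000 16.5200 22.0000] v=[-2.4000 2.0000 -2.4000 0.0000]
Step 2: x=[4.7776 10.0592 15.7776 21.9232] v=[-3.7120 3.2960 -3.7120 -0.3840]
Step 3: x=[4.1158 10.7533 15.1036 21.6631] v=[-3.3088 3.4707 -3.3702 -1.3005]
Step 4: x=[3.8575 11.2645 14.7830 21.1535] v=[-1.2914 2.5558 -1.6028 -2.5481]
Step 5: x=[4.1671 11.4646 14.9188 20.4246] v=[1.5482 1.0004 0.6788 -3.6445]
Step 6: x=[4.9776 11.3572 15.3828 19.6148] v=[4.0525 -0.5369 2.3201 -4.0491]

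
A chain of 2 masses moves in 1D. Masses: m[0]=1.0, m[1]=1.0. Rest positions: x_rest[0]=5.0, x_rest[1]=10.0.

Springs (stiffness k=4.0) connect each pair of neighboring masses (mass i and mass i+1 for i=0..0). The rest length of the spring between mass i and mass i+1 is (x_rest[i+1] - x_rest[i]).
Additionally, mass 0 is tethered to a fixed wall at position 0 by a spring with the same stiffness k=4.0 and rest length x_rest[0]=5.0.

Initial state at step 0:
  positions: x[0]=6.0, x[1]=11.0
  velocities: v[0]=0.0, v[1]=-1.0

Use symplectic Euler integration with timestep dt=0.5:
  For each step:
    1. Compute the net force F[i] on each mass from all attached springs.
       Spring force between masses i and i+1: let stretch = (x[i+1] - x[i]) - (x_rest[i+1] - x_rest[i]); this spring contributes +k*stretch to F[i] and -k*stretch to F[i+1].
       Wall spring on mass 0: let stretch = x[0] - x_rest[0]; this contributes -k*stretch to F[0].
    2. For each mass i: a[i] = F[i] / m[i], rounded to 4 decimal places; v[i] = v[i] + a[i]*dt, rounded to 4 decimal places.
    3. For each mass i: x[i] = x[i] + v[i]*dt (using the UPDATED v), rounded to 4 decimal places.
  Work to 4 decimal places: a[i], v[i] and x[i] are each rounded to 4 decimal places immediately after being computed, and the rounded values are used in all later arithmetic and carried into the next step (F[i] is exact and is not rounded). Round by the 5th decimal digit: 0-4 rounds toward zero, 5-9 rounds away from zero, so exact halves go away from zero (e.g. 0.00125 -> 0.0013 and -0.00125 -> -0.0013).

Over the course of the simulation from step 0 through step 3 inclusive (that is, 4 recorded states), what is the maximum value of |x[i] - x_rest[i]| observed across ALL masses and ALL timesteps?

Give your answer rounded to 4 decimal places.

Answer: 1.5000

Derivation:
Step 0: x=[6.0000 11.0000] v=[0.0000 -1.0000]
Step 1: x=[5.0000 10.5000] v=[-2.0000 -1.0000]
Step 2: x=[4.5000 9.5000] v=[-1.0000 -2.0000]
Step 3: x=[4.5000 8.5000] v=[0.0000 -2.0000]
Max displacement = 1.5000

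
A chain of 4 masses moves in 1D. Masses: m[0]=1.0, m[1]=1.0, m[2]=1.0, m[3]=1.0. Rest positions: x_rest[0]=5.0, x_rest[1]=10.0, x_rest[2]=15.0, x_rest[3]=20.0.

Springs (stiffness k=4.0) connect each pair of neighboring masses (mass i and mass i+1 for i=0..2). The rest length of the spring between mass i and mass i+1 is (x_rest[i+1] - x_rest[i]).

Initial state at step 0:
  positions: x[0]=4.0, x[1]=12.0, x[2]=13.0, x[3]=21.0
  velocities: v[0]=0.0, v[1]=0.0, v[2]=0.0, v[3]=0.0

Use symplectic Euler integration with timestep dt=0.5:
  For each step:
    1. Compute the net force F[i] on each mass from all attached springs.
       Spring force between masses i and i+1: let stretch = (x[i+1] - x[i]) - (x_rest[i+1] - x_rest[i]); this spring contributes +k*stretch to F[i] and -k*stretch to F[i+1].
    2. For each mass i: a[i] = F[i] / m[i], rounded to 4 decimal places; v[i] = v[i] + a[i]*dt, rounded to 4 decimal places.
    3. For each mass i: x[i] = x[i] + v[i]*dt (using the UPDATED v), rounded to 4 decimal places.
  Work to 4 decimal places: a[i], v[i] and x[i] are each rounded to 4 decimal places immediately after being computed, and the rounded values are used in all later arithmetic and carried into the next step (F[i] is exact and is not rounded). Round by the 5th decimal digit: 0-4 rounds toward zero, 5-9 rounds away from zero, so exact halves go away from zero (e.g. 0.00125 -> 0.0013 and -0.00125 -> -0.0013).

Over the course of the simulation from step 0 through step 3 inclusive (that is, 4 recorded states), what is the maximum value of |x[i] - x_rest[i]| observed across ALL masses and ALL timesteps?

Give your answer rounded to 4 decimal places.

Answer: 5.0000

Derivation:
Step 0: x=[4.0000 12.0000 13.0000 21.0000] v=[0.0000 0.0000 0.0000 0.0000]
Step 1: x=[7.0000 5.0000 20.0000 18.0000] v=[6.0000 -14.0000 14.0000 -6.0000]
Step 2: x=[3.0000 15.0000 10.0000 22.0000] v=[-8.0000 20.0000 -20.0000 8.0000]
Step 3: x=[6.0000 8.0000 17.0000 19.0000] v=[6.0000 -14.0000 14.0000 -6.0000]
Max displacement = 5.0000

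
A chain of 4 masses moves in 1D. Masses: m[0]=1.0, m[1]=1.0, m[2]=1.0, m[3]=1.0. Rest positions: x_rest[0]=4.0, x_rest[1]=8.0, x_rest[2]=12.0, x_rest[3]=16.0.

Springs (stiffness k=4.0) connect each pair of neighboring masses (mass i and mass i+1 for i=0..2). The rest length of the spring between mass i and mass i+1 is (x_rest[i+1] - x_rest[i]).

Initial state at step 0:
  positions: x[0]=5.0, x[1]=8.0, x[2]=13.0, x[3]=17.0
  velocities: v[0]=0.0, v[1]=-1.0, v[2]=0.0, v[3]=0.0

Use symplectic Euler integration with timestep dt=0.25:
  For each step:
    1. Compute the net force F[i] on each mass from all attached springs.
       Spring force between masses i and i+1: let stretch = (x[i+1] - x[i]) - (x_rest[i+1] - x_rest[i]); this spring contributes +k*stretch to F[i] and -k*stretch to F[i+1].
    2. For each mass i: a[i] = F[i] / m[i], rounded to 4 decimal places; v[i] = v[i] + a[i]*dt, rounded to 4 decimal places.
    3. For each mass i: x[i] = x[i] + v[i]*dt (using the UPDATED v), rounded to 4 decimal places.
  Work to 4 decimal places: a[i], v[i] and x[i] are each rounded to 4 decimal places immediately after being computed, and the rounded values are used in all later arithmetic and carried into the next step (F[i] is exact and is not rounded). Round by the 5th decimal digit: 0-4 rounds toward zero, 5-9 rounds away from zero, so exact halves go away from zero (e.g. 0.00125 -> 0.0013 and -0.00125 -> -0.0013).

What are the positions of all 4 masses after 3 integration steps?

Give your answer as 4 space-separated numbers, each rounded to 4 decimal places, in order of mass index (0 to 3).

Step 0: x=[5.0000 8.0000 13.0000 17.0000] v=[0.0000 -1.0000 0.0000 0.0000]
Step 1: x=[4.7500 8.2500 12.7500 17.0000] v=[-1.0000 1.0000 -1.0000 0.0000]
Step 2: x=[4.3750 8.7500 12.4375 16.9375] v=[-1.5000 2.0000 -1.2500 -0.2500]
Step 3: x=[4.0938 9.0781 12.3281 16.7500] v=[-1.1250 1.3125 -0.4375 -0.7500]

Answer: 4.0938 9.0781 12.3281 16.7500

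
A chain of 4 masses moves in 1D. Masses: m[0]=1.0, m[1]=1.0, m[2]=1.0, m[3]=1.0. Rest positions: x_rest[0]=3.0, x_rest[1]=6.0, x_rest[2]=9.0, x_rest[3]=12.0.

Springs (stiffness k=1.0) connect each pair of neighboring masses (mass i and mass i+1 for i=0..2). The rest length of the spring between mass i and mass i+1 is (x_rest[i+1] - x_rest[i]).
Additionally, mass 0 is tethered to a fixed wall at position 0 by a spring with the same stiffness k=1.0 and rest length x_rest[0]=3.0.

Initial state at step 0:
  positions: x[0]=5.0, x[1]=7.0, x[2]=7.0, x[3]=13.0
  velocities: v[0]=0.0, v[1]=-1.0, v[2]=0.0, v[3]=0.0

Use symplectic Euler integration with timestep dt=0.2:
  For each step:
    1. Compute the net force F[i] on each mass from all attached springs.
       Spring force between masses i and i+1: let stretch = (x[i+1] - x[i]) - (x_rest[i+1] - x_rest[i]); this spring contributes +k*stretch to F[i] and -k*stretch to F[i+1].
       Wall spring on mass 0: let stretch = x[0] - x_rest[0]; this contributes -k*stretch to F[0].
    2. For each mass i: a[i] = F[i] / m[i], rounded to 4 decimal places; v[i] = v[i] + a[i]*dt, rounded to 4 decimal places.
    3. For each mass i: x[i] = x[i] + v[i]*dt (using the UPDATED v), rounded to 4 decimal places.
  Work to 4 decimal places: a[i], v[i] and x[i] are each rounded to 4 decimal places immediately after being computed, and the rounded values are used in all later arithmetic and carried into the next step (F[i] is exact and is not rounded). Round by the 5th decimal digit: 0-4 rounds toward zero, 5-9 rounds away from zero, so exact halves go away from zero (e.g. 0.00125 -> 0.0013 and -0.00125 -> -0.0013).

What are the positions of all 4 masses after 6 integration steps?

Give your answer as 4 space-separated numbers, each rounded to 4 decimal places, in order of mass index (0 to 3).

Answer: 2.7054 5.2317 10.1728 11.3410

Derivation:
Step 0: x=[5.0000 7.0000 7.0000 13.0000] v=[0.0000 -1.0000 0.0000 0.0000]
Step 1: x=[4.8800 6.7200 7.2400 12.8800] v=[-0.6000 -1.4000 1.2000 -0.6000]
Step 2: x=[4.6384 6.3872 7.6848 12.6544] v=[-1.2080 -1.6640 2.2240 -1.1280]
Step 3: x=[4.2812 6.0364 8.2765 12.3500] v=[-1.7859 -1.7542 2.9584 -1.5219]
Step 4: x=[3.8230 5.7050 8.9415 12.0027] v=[-2.2911 -1.6572 3.3251 -1.7366]
Step 5: x=[3.2871 5.4277 9.5995 11.6529] v=[-2.6793 -1.3863 3.2900 -1.7488]
Step 6: x=[2.7054 5.2317 10.1728 11.3410] v=[-2.9086 -0.9801 2.8663 -1.5595]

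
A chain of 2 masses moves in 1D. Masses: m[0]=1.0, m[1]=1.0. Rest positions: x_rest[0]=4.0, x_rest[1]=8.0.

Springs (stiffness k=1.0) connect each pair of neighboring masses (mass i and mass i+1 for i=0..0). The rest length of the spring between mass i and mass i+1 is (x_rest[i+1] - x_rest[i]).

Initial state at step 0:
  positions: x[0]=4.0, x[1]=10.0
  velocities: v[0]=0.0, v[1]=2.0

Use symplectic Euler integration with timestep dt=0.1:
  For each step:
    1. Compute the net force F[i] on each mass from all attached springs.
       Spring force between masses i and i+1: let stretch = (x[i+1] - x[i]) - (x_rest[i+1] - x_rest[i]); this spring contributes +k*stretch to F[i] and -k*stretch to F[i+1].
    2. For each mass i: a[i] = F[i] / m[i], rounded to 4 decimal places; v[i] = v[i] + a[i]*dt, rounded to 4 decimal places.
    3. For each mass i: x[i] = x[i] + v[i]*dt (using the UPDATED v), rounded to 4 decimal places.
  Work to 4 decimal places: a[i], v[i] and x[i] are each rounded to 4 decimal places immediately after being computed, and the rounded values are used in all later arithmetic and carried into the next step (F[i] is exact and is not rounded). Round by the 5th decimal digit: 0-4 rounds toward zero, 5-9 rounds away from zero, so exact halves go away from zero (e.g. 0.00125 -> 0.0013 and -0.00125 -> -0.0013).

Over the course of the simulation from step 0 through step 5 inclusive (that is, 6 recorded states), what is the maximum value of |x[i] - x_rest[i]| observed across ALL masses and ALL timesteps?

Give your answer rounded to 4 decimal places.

Step 0: x=[4.0000 10.0000] v=[0.0000 2.0000]
Step 1: x=[4.0200 10.1800] v=[0.2000 1.8000]
Step 2: x=[4.0616 10.3384] v=[0.4160 1.5840]
Step 3: x=[4.1260 10.4740] v=[0.6437 1.3563]
Step 4: x=[4.2139 10.5862] v=[0.8785 1.1215]
Step 5: x=[4.3255 10.6746] v=[1.1157 0.8843]
Max displacement = 2.6746

Answer: 2.6746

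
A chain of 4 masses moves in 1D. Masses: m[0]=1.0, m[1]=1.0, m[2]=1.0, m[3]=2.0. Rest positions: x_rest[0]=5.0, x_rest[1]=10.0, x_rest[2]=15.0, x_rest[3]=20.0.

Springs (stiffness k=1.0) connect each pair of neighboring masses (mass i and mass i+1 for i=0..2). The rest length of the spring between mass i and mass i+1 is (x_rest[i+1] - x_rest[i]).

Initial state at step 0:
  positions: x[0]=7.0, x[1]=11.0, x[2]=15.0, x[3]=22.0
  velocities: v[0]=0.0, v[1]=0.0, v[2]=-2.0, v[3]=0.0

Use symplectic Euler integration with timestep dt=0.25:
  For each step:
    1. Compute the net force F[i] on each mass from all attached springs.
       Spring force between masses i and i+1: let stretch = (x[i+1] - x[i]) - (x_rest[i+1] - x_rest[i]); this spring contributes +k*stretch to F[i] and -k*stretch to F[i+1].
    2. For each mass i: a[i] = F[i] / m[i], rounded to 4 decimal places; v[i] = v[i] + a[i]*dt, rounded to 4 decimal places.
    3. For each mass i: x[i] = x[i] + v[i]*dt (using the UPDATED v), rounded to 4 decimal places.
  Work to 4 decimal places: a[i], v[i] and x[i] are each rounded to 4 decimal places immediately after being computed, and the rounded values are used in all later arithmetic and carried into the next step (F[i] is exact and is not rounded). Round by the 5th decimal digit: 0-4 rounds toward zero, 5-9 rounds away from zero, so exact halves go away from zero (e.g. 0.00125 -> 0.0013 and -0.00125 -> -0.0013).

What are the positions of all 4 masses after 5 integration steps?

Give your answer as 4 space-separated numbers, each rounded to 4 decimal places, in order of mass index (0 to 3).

Answer: 6.1683 10.7356 15.5117 21.0422

Derivation:
Step 0: x=[7.0000 11.0000 15.0000 22.0000] v=[0.0000 0.0000 -2.0000 0.0000]
Step 1: x=[6.9375 11.0000 14.6875 21.9375] v=[-0.2500 0.0000 -1.2500 -0.2500]
Step 2: x=[6.8164 10.9766 14.5977 21.8047] v=[-0.4844 -0.0938 -0.3594 -0.5313]
Step 3: x=[6.6428 10.9195 14.7320 21.6029] v=[-0.6944 -0.2286 0.5371 -0.8072]
Step 4: x=[6.4240 10.8333 15.0574 21.3426] v=[-0.8752 -0.3447 1.3017 -1.0411]
Step 5: x=[6.1683 10.7356 15.5117 21.0422] v=[-1.0229 -0.3910 1.8170 -1.2018]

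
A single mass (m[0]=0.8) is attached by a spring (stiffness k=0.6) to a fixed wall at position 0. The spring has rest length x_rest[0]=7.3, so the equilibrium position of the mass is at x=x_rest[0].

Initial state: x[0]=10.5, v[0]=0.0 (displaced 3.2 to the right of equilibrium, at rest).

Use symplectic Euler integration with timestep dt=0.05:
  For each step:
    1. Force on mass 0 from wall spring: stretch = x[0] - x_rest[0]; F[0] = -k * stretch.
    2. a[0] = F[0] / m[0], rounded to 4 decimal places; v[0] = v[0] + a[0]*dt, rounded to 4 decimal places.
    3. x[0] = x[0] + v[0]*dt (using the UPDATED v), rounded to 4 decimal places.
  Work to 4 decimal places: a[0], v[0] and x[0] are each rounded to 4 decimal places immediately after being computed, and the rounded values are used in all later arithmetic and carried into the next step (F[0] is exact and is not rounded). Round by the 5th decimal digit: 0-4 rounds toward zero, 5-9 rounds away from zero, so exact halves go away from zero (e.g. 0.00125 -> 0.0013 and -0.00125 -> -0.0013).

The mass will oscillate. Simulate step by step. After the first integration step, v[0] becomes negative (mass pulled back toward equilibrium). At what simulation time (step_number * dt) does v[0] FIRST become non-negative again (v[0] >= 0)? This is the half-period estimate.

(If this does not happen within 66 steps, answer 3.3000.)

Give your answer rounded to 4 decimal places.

Step 0: x=[10.5000] v=[0.0000]
Step 1: x=[10.4940] v=[-0.1200]
Step 2: x=[10.4820] v=[-0.2398]
Step 3: x=[10.4640] v=[-0.3591]
Step 4: x=[10.4401] v=[-0.4778]
Step 5: x=[10.4103] v=[-0.5956]
Step 6: x=[10.3747] v=[-0.7122]
Step 7: x=[10.3333] v=[-0.8275]
Step 8: x=[10.2862] v=[-0.9413]
Step 9: x=[10.2335] v=[-1.0533]
Step 10: x=[10.1753] v=[-1.1633]
Step 11: x=[10.1117] v=[-1.2711]
Step 12: x=[10.0429] v=[-1.3765]
Step 13: x=[9.9689] v=[-1.4794]
Step 14: x=[9.8899] v=[-1.5795]
Step 15: x=[9.8061] v=[-1.6766]
Step 16: x=[9.7176] v=[-1.7706]
Step 17: x=[9.6245] v=[-1.8613]
Step 18: x=[9.5271] v=[-1.9485]
Step 19: x=[9.4255] v=[-2.0320]
Step 20: x=[9.3199] v=[-2.1117]
Step 21: x=[9.2105] v=[-2.1874]
Step 22: x=[9.0976] v=[-2.2590]
Step 23: x=[8.9813] v=[-2.3264]
Step 24: x=[8.8618] v=[-2.3895]
Step 25: x=[8.7394] v=[-2.4481]
Step 26: x=[8.6143] v=[-2.5021]
Step 27: x=[8.4867] v=[-2.5514]
Step 28: x=[8.3569] v=[-2.5959]
Step 29: x=[8.2251] v=[-2.6355]
Step 30: x=[8.0916] v=[-2.6702]
Step 31: x=[7.9566] v=[-2.6999]
Step 32: x=[7.8204] v=[-2.7245]
Step 33: x=[7.6832] v=[-2.7440]
Step 34: x=[7.5453] v=[-2.7584]
Step 35: x=[7.4069] v=[-2.7676]
Step 36: x=[7.2683] v=[-2.7716]
Step 37: x=[7.1298] v=[-2.7704]
Step 38: x=[6.9916] v=[-2.7640]
Step 39: x=[6.8540] v=[-2.7524]
Step 40: x=[6.7172] v=[-2.7357]
Step 41: x=[6.5815] v=[-2.7138]
Step 42: x=[6.4472] v=[-2.6869]
Step 43: x=[6.3145] v=[-2.6549]
Step 44: x=[6.1836] v=[-2.6179]
Step 45: x=[6.0548] v=[-2.5760]
Step 46: x=[5.9283] v=[-2.5293]
Step 47: x=[5.8044] v=[-2.4779]
Step 48: x=[5.6833] v=[-2.4218]
Step 49: x=[5.5652] v=[-2.3612]
Step 50: x=[5.4504] v=[-2.2961]
Step 51: x=[5.3391] v=[-2.2267]
Step 52: x=[5.2314] v=[-2.1532]
Step 53: x=[5.1276] v=[-2.0756]
Step 54: x=[5.0279] v=[-1.9941]
Step 55: x=[4.9325] v=[-1.9089]
Step 56: x=[4.8415] v=[-1.8201]
Step 57: x=[4.7551] v=[-1.7279]
Step 58: x=[4.6735] v=[-1.6325]
Step 59: x=[4.5968] v=[-1.5340]
Step 60: x=[4.5252] v=[-1.4326]
Step 61: x=[4.4588] v=[-1.3285]
Step 62: x=[4.3977] v=[-1.2220]
Step 63: x=[4.3420] v=[-1.1132]
Step 64: x=[4.2919] v=[-1.0023]
Step 65: x=[4.2474] v=[-0.8895]
Step 66: x=[4.2087] v=[-0.7750]
v[0] did not become non-negative within 66 steps; using fallback time=3.3000

Answer: 3.3000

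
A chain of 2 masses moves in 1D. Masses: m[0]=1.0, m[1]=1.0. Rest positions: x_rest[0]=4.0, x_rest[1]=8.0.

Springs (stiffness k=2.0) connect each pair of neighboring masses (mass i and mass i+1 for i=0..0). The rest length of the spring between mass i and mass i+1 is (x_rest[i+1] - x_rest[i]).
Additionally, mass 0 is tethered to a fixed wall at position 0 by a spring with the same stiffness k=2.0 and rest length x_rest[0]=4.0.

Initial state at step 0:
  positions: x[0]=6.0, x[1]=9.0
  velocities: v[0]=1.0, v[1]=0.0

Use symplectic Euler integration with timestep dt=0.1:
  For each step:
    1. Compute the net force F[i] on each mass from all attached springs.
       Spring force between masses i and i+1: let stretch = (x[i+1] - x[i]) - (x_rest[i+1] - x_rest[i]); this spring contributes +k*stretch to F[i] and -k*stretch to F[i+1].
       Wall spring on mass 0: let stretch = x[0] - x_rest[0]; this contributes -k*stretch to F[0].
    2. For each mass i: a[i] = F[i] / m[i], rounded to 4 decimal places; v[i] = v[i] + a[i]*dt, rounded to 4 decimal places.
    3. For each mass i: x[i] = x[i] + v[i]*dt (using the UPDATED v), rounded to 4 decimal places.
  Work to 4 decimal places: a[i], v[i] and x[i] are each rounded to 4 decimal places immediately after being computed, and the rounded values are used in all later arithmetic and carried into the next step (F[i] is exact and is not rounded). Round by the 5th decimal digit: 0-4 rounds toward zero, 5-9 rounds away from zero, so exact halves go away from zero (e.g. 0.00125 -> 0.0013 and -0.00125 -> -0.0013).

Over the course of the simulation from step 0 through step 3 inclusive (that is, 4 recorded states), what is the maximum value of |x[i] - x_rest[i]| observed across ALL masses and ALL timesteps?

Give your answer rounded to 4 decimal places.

Answer: 2.0400

Derivation:
Step 0: x=[6.0000 9.0000] v=[1.0000 0.0000]
Step 1: x=[6.0400 9.0200] v=[0.4000 0.2000]
Step 2: x=[6.0188 9.0604] v=[-0.2120 0.4040]
Step 3: x=[5.9381 9.1200] v=[-0.8074 0.5957]
Max displacement = 2.0400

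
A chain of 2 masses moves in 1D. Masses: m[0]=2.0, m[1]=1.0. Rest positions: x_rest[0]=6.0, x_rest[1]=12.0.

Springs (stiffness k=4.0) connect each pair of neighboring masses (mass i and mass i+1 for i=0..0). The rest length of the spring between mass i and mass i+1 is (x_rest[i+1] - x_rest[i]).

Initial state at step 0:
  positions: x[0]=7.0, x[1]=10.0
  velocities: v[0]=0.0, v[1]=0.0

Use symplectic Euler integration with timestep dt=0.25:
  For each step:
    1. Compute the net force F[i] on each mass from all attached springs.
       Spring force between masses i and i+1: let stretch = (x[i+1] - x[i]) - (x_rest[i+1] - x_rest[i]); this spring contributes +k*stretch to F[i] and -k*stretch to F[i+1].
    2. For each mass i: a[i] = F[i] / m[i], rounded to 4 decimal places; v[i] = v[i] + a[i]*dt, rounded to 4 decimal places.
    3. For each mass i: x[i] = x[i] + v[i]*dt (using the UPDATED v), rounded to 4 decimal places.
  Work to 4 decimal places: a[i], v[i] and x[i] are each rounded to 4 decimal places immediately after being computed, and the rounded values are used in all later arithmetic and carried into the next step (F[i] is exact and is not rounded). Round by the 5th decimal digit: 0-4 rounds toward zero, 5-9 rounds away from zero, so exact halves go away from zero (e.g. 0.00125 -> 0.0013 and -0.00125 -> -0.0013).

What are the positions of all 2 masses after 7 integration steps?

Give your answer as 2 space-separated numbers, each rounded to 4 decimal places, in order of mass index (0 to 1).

Answer: 5.9532 12.0937

Derivation:
Step 0: x=[7.0000 10.0000] v=[0.0000 0.0000]
Step 1: x=[6.6250 10.7500] v=[-1.5000 3.0000]
Step 2: x=[6.0156 11.9688] v=[-2.4375 4.8750]
Step 3: x=[5.4004 13.1993] v=[-2.4609 4.9218]
Step 4: x=[5.0100 13.9800] v=[-1.5615 3.1229]
Step 5: x=[4.9909 14.0182] v=[-0.0765 0.1529]
Step 6: x=[5.3502 13.2996] v=[1.4372 -2.8744]
Step 7: x=[5.9532 12.0937] v=[2.4119 -4.8238]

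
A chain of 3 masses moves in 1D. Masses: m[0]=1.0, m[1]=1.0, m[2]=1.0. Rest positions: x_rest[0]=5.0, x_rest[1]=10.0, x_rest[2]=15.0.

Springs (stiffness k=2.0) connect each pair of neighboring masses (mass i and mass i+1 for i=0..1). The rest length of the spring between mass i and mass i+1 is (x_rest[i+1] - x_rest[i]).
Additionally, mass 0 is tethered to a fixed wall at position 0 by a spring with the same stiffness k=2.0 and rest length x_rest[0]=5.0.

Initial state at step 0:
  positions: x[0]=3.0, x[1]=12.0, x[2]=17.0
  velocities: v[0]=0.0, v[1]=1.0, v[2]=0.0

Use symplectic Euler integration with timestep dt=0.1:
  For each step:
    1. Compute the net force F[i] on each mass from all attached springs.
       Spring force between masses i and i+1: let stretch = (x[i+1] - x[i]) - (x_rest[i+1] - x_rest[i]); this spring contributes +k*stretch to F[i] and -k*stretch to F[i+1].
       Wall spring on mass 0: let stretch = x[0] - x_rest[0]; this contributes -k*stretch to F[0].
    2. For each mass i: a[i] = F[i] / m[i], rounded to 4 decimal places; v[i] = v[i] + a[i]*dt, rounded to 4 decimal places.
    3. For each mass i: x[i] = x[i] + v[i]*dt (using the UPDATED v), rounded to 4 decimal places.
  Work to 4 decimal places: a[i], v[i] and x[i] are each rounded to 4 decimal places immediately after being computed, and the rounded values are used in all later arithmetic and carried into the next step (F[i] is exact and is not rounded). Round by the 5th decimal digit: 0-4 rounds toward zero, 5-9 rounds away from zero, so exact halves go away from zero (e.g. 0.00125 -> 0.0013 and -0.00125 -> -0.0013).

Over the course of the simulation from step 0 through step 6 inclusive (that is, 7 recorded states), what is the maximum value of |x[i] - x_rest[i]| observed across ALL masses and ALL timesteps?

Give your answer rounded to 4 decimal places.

Answer: 2.0200

Derivation:
Step 0: x=[3.0000 12.0000 17.0000] v=[0.0000 1.0000 0.0000]
Step 1: x=[3.1200 12.0200 17.0000] v=[1.2000 0.2000 0.0000]
Step 2: x=[3.3556 11.9616 17.0004] v=[2.3560 -0.5840 0.0040]
Step 3: x=[3.6962 11.8319 17.0000] v=[3.4061 -1.2974 -0.0038]
Step 4: x=[4.1256 11.6428 16.9963] v=[4.2940 -1.8909 -0.0374]
Step 5: x=[4.6228 11.4104 16.9855] v=[4.9723 -2.3236 -0.1081]
Step 6: x=[5.1633 11.1538 16.9632] v=[5.4053 -2.5661 -0.2231]
Max displacement = 2.0200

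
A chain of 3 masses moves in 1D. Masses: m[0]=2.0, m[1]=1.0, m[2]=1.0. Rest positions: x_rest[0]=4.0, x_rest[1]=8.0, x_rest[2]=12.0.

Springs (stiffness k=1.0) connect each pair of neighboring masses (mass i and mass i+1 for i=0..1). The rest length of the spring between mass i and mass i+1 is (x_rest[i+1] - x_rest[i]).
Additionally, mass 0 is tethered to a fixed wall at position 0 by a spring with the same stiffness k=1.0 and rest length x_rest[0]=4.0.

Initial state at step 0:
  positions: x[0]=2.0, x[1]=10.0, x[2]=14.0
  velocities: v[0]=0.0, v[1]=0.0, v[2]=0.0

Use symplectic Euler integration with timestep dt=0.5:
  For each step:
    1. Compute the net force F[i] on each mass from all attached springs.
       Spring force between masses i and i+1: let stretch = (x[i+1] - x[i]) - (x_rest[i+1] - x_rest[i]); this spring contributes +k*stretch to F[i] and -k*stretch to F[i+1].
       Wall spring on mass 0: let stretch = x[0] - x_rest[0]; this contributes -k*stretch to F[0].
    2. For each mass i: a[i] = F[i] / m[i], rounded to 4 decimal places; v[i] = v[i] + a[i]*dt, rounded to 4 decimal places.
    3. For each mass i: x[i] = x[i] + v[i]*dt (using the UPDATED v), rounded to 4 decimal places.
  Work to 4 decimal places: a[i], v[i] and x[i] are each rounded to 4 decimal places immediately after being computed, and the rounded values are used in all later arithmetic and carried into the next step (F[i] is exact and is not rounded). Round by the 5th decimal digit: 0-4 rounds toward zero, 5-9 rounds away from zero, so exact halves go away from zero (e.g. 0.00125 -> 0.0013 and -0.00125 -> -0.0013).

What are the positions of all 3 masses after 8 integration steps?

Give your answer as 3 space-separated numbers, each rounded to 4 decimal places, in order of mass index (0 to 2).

Step 0: x=[2.0000 10.0000 14.0000] v=[0.0000 0.0000 0.0000]
Step 1: x=[2.7500 9.0000 14.0000] v=[1.5000 -2.0000 0.0000]
Step 2: x=[3.9375 7.6875 13.7500] v=[2.3750 -2.6250 -0.5000]
Step 3: x=[5.1016 6.9531 12.9844] v=[2.3281 -1.4688 -1.5313]
Step 4: x=[5.8594 7.2637 11.7109] v=[1.5156 0.6211 -2.5470]
Step 5: x=[6.0603 8.3350 10.3256] v=[0.4018 2.1426 -2.7706]
Step 6: x=[5.7880 9.3353 9.4427] v=[-0.5446 2.0006 -1.7659]
Step 7: x=[5.2356 9.4757 9.5329] v=[-1.1048 0.2807 0.1804]
Step 8: x=[4.5588 8.5703 10.6088] v=[-1.3537 -1.8108 2.1518]

Answer: 4.5588 8.5703 10.6088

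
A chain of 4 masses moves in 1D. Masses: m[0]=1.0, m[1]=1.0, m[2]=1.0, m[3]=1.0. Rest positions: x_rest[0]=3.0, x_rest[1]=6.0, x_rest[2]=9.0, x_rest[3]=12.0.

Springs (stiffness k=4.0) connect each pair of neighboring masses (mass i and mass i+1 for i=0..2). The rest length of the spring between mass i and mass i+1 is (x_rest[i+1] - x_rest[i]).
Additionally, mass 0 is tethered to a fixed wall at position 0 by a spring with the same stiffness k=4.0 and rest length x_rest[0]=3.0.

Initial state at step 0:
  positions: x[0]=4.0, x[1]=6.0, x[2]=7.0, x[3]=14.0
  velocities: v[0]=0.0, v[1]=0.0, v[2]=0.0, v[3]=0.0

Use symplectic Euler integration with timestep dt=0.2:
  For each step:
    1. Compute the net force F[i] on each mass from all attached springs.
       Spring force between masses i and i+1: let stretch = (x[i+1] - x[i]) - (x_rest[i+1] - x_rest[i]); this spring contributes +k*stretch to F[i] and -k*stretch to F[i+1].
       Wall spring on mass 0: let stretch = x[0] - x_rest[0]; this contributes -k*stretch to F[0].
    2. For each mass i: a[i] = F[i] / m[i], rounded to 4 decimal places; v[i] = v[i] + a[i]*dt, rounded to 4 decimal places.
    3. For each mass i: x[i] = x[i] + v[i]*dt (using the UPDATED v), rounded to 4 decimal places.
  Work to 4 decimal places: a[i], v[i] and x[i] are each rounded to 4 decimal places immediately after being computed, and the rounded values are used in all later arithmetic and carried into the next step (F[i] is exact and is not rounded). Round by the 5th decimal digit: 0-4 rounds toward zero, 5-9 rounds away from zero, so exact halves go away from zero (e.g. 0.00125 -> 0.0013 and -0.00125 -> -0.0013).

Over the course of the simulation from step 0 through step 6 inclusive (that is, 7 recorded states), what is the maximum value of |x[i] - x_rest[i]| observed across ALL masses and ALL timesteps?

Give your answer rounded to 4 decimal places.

Answer: 2.4053

Derivation:
Step 0: x=[4.0000 6.0000 7.0000 14.0000] v=[0.0000 0.0000 0.0000 0.0000]
Step 1: x=[3.6800 5.8400 7.9600 13.3600] v=[-1.6000 -0.8000 4.8000 -3.2000]
Step 2: x=[3.1168 5.6736 9.4448 12.3360] v=[-2.8160 -0.8320 7.4240 -5.1200]
Step 3: x=[2.4640 5.7015 10.7888 11.3294] v=[-3.2640 0.1395 6.7200 -5.0330]
Step 4: x=[1.9350 6.0254 11.4053 10.7163] v=[-2.6452 1.6193 3.0826 -3.0655]
Step 5: x=[1.7508 6.5556 11.0508 10.6934] v=[-0.9209 2.6509 -1.7725 -0.1143]
Step 6: x=[2.0553 7.0362 9.9199 11.2077] v=[1.5223 2.4032 -5.6546 2.5716]
Max displacement = 2.4053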